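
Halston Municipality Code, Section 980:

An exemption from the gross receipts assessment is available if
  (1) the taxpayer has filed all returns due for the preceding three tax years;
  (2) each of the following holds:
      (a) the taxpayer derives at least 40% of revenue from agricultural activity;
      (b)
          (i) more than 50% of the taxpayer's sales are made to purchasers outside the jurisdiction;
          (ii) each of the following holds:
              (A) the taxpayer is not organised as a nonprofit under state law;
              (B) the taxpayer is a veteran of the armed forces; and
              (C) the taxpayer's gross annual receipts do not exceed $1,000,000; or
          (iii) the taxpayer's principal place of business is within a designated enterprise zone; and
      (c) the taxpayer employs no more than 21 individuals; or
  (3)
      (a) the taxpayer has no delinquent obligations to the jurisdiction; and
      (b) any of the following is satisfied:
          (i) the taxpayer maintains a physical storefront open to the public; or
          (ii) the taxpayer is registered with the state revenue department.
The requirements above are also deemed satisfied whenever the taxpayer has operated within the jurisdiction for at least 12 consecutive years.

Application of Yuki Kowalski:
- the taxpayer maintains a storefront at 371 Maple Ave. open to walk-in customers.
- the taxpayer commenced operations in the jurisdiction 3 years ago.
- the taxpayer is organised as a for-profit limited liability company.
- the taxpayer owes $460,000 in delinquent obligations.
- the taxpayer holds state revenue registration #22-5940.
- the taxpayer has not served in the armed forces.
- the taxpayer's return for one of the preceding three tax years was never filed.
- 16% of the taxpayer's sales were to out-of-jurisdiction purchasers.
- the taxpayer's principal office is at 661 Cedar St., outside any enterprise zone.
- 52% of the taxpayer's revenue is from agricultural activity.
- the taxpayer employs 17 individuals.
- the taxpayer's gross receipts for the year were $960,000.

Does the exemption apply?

No — not exempt.

(1) returns current — not met.
(a) ≥40% agricultural — met.
(i) >50% out-of-jur. sales — not satisfied.
(A) not (nonprofit) — met.
(B) veteran — not satisfied.
(C) receipts ≤ $1,000,000 — satisfied.
(ii) = T AND F AND T = false.
(iii) in enterprise zone — not satisfied.
(b): F OR F OR F → false.
(c) ≤ 21 employees — satisfied.
(2): T AND F AND T → false.
(a) no delinquency — not satisfied.
(i) has storefront — met.
(ii) state-registered — met.
(b) = T OR T = true.
So (3) is not satisfied (F AND T).
Overall = F OR F OR F = false.
Exception (≥ 12 yrs in jurisdiction) — not satisfied.
Result: main false OR exception false → false.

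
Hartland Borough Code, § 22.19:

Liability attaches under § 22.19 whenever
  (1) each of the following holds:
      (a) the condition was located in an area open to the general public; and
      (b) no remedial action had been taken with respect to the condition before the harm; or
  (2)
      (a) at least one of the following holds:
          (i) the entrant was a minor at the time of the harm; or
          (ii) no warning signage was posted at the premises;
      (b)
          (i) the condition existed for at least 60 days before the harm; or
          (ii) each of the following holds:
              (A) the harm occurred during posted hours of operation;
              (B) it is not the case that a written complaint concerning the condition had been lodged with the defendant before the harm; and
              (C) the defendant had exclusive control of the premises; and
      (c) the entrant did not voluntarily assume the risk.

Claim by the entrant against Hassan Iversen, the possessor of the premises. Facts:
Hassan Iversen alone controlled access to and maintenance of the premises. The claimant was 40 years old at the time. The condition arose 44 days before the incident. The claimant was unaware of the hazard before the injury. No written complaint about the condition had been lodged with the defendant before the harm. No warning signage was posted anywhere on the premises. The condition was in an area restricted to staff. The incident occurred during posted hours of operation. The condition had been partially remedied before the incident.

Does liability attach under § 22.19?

Yes — liable.

(a) public area — not met.
(b) no remedial action — fails.
(1) = F AND F = false.
(i) entrant a minor — not satisfied.
(ii) no signage posted — satisfied.
(a): F OR T → true.
(i) condition ≥60 days old — not satisfied.
(A) during posted hours — met.
(B) not (complaint lodged) — satisfied.
(C) exclusive control — holds.
(ii) = T AND T AND T = true.
(b): F OR T → true.
(c) no assumed risk — met.
So (2) is satisfied (T AND T AND T).
Overall = F OR T = true.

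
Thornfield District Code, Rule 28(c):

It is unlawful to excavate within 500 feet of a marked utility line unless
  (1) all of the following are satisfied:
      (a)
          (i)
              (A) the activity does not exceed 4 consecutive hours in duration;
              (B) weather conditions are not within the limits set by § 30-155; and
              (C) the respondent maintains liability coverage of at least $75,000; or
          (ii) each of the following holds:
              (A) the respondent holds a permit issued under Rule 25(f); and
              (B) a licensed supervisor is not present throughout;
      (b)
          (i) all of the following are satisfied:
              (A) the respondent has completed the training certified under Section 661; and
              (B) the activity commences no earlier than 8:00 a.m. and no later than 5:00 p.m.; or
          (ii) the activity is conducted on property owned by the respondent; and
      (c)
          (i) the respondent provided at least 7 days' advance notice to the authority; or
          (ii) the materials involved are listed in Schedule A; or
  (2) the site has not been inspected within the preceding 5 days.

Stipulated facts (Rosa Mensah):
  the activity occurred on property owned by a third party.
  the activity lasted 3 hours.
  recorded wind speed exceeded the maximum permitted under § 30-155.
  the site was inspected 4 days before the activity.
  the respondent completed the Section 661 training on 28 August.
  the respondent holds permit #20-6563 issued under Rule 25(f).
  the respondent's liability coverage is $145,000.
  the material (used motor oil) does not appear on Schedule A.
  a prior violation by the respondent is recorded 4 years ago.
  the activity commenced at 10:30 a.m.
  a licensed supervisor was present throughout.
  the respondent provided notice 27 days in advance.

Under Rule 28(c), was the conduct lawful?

(A) ≤ 4 hrs duration — satisfied.
(B) not (weather ok) — holds.
(C) coverage ≥ $75,000 — satisfied.
(i): T AND T AND T → true.
(A) holds permit — satisfied.
(B) not (supervisor present) — fails.
So (ii) is not satisfied (T AND F).
So (a) is satisfied (T OR F).
(A) training certified — met.
(B) start within hours — met.
(i): T AND T → true.
(ii) own property — not met.
(b): T OR F → true.
(i) ≥7 days' notice — satisfied.
(ii) Schedule A material — not satisfied.
(c): T OR F → true.
(1) = T AND T AND T = true.
(2) not (site inspected) — fails.
Overall: T OR F → true.

Yes — lawful.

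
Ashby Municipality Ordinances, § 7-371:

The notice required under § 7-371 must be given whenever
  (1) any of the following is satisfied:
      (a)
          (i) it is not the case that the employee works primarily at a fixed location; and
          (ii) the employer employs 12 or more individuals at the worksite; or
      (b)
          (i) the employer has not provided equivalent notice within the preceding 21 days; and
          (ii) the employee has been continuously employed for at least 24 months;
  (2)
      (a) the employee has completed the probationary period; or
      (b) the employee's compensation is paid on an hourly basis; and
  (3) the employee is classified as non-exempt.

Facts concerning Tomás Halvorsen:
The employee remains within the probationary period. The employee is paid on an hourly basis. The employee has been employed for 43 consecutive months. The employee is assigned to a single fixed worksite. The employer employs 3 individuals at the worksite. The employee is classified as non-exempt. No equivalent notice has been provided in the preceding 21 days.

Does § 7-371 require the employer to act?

(i) not (fixed location) — not satisfied.
(ii) ≥ 12 at site — not satisfied.
(a) = F AND F = false.
(i) no recent notice — met.
(ii) tenure ≥ 24 mo. — met.
So (b) is satisfied (T AND T).
So (1) is satisfied (F OR T).
(a) past probation — not satisfied.
(b) hourly-paid — holds.
(2) = F OR T = true.
(3) non-exempt — met.
So Overall is satisfied (T AND T AND T).

Yes — required.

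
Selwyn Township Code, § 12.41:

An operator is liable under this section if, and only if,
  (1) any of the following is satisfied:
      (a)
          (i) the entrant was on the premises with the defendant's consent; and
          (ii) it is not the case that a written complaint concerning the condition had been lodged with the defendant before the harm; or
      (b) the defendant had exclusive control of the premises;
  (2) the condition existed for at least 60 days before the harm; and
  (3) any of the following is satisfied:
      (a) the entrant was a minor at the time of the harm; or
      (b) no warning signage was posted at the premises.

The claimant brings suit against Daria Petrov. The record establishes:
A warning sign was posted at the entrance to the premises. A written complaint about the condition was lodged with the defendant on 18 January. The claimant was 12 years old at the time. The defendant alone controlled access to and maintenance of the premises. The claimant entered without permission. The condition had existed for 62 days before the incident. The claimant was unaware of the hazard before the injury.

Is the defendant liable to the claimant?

(i) consent to enter — fails.
(ii) not (complaint lodged) — fails.
So (a) is not satisfied (F AND F).
(b) exclusive control — holds.
(1) = F OR T = true.
(2) condition ≥60 days old — satisfied.
(a) entrant a minor — satisfied.
(b) no signage posted — not met.
So (3) is satisfied (T OR F).
So Overall is satisfied (T AND T AND T).

Yes — liable.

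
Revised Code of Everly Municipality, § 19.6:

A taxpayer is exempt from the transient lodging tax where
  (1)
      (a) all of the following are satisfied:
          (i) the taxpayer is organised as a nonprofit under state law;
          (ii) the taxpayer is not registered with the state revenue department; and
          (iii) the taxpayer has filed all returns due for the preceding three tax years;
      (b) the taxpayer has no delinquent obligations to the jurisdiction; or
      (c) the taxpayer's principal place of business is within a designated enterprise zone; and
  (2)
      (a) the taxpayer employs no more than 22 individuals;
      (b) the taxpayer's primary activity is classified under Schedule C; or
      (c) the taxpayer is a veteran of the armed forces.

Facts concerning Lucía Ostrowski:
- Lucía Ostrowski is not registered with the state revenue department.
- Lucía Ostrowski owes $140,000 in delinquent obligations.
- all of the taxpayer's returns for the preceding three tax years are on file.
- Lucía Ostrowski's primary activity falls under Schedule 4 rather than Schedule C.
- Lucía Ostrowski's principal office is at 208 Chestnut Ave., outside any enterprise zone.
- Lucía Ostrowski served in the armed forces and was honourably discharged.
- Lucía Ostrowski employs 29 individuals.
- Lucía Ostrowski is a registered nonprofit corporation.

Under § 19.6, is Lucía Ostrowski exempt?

Yes — exempt.

(i) nonprofit — satisfied.
(ii) not (state-registered) — met.
(iii) returns current — holds.
(a): T AND T AND T → true.
(b) no delinquency — not met.
(c) in enterprise zone — not met.
(1) = T OR F OR F = true.
(a) ≤ 22 employees — not satisfied.
(b) Schedule C activity — not met.
(c) veteran — holds.
(2) = F OR F OR T = true.
Overall: T AND T → true.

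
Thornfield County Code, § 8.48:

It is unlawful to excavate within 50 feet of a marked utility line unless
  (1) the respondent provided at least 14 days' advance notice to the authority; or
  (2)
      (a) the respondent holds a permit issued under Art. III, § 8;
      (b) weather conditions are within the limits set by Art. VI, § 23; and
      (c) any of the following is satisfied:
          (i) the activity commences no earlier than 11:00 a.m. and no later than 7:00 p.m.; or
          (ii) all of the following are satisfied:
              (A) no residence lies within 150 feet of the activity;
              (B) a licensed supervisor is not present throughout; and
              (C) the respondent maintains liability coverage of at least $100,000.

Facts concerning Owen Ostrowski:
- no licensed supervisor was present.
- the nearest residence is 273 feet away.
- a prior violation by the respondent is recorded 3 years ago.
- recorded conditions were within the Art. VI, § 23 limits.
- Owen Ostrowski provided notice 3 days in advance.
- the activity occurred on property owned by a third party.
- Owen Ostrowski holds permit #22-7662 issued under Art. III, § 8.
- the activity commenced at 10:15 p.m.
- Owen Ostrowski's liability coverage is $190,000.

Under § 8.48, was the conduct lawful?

Yes — lawful.

(1) ≥14 days' notice — not met.
(a) holds permit — met.
(b) weather ok — satisfied.
(i) start within hours — fails.
(A) no residence in 150 ft — holds.
(B) not (supervisor present) — met.
(C) coverage ≥ $100,000 — holds.
(ii) = T AND T AND T = true.
So (c) is satisfied (F OR T).
(2) = T AND T AND T = true.
So Overall is satisfied (F OR T).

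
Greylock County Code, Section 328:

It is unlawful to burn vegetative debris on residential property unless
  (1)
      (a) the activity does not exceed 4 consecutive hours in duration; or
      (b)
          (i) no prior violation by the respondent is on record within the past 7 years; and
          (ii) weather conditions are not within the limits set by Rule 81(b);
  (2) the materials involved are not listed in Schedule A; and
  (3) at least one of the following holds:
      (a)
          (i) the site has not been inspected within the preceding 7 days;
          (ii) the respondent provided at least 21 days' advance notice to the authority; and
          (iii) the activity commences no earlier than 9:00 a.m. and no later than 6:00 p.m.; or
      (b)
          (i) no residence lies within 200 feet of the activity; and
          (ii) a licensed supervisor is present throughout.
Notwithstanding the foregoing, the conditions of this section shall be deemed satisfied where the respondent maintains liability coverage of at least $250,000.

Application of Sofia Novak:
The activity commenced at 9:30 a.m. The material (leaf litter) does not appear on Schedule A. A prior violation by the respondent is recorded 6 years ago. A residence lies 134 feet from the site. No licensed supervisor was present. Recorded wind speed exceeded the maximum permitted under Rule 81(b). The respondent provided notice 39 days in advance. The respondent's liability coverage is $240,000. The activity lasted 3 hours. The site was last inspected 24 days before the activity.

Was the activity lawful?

Yes — lawful.

(a) ≤ 4 hrs duration — holds.
(i) no prior violation — fails.
(ii) not (weather ok) — satisfied.
(b): F AND T → false.
(1): T OR F → true.
(2) not (Schedule A material) — holds.
(i) not (site inspected) — met.
(ii) ≥21 days' notice — holds.
(iii) start within hours — holds.
(a): T AND T AND T → true.
(i) no residence in 200 ft — not satisfied.
(ii) supervisor present — fails.
So (b) is not satisfied (F AND F).
(3) = T OR F = true.
So Overall is satisfied (T AND T AND T).
Exception (coverage ≥ $250,000) — not satisfied.
Result: main true OR exception false → true.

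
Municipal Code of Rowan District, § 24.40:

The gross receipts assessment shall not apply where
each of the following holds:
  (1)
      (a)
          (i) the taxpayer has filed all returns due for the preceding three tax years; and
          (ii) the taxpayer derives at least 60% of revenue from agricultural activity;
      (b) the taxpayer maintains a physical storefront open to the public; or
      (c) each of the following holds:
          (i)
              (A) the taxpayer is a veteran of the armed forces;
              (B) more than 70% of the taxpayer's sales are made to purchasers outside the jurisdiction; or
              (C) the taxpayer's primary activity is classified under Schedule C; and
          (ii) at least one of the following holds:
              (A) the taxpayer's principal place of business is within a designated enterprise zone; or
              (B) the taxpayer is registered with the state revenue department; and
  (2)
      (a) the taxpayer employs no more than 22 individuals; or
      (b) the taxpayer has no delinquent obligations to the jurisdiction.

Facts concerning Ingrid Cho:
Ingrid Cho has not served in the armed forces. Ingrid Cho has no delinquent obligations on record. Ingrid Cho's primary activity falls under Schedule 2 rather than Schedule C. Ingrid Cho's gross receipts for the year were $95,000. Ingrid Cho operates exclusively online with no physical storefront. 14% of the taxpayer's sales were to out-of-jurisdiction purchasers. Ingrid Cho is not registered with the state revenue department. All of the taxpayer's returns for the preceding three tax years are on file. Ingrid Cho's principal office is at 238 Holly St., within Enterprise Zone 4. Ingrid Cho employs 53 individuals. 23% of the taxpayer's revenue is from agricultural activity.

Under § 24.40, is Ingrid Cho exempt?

No — not exempt.

(i) returns current — holds.
(ii) ≥60% agricultural — not satisfied.
(a) = T AND F = false.
(b) has storefront — not met.
(A) veteran — not met.
(B) >70% out-of-jur. sales — fails.
(C) Schedule C activity — fails.
(i) = F OR F OR F = false.
(A) in enterprise zone — holds.
(B) state-registered — not satisfied.
(ii): T OR F → true.
(c) = F AND T = false.
(1) = F OR F OR F = false.
(a) ≤ 22 employees — fails.
(b) no delinquency — met.
(2): F OR T → true.
Overall = F AND T = false.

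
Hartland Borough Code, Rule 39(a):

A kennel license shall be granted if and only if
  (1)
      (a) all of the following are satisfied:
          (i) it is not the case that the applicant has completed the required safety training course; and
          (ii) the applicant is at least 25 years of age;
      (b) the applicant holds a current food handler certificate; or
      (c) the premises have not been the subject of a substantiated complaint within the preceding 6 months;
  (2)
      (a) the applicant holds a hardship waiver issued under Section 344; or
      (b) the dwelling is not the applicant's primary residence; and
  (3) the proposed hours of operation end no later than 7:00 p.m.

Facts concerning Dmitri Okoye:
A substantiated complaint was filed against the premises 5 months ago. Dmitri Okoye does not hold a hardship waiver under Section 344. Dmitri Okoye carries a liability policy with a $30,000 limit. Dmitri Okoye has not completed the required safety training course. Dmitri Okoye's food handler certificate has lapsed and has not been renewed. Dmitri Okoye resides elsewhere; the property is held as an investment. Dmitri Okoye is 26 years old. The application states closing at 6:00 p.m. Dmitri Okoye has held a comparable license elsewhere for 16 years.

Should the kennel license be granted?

Yes — granted.

(i) not (safety training) — satisfied.
(ii) age ≥ 25 — holds.
(a) = T AND T = true.
(b) food handler cert. — not met.
(c) no complaint in 6 mo. — fails.
(1) = T OR F OR F = true.
(a) hardship waiver — not satisfied.
(b) not (primary residence) — satisfied.
So (2) is satisfied (F OR T).
(3) closes by 7 p.m. — met.
Overall = T AND T AND T = true.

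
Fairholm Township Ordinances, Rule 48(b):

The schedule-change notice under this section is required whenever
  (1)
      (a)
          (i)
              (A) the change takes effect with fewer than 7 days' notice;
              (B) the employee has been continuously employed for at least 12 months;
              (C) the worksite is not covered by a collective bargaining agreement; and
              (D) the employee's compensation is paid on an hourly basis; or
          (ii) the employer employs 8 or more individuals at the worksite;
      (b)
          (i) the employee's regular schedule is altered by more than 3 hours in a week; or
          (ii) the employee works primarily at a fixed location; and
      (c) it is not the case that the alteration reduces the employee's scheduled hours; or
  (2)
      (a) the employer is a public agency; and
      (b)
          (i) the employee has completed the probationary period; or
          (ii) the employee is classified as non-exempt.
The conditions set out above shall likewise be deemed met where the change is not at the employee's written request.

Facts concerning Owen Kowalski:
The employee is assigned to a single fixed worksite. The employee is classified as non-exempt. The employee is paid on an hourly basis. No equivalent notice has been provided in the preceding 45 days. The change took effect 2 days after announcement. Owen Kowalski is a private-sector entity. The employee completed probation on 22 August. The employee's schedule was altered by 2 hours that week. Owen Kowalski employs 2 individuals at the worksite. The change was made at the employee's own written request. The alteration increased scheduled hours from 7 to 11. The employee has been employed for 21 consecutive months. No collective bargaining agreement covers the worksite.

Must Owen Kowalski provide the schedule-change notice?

(A) < 7 days' notice — met.
(B) tenure ≥ 12 mo. — met.
(C) no CBA — holds.
(D) hourly-paid — holds.
(i): T AND T AND T AND T → true.
(ii) ≥ 8 at site — not satisfied.
(a) = T OR F = true.
(i) schedule shift > 3h — fails.
(ii) fixed location — met.
(b): F OR T → true.
(c) not (hours reduced) — holds.
(1): T AND T AND T → true.
(a) public agency — fails.
(i) past probation — satisfied.
(ii) non-exempt — satisfied.
(b) = T OR T = true.
So (2) is not satisfied (F AND T).
Overall = T OR F = true.
Exception (not employee-requested) — not satisfied.
Result: main true OR exception false → true.

Yes — required.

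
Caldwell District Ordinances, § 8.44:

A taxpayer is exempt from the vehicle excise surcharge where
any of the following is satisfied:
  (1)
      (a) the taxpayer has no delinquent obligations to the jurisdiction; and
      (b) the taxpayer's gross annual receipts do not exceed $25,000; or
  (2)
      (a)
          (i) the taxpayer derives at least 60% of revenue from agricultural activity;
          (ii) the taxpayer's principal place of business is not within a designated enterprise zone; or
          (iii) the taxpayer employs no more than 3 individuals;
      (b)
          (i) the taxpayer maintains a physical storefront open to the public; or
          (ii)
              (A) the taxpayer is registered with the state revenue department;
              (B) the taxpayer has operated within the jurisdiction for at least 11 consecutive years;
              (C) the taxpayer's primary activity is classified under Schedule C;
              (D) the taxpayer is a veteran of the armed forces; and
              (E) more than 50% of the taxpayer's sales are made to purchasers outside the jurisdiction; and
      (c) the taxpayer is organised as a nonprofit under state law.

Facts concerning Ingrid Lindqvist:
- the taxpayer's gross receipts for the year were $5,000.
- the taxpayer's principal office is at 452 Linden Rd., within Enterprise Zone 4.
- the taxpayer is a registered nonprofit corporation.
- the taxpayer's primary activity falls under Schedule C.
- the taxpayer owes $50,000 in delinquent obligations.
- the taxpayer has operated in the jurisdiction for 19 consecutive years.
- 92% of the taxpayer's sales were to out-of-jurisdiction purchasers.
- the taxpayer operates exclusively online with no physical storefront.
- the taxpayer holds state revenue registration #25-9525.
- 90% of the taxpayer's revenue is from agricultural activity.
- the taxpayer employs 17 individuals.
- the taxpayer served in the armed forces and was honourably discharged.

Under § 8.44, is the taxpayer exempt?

(a) no delinquency — fails.
(b) receipts ≤ $25,000 — holds.
(1) = F AND T = false.
(i) ≥60% agricultural — satisfied.
(ii) not (in enterprise zone) — not met.
(iii) ≤ 3 employees — not met.
So (a) is satisfied (T OR F OR F).
(i) has storefront — fails.
(A) state-registered — holds.
(B) ≥ 11 yrs in jurisdiction — holds.
(C) Schedule C activity — met.
(D) veteran — holds.
(E) >50% out-of-jur. sales — met.
So (ii) is satisfied (T AND T AND T AND T AND T).
So (b) is satisfied (F OR T).
(c) nonprofit — met.
(2): T AND T AND T → true.
So Overall is satisfied (F OR T).

Yes — exempt.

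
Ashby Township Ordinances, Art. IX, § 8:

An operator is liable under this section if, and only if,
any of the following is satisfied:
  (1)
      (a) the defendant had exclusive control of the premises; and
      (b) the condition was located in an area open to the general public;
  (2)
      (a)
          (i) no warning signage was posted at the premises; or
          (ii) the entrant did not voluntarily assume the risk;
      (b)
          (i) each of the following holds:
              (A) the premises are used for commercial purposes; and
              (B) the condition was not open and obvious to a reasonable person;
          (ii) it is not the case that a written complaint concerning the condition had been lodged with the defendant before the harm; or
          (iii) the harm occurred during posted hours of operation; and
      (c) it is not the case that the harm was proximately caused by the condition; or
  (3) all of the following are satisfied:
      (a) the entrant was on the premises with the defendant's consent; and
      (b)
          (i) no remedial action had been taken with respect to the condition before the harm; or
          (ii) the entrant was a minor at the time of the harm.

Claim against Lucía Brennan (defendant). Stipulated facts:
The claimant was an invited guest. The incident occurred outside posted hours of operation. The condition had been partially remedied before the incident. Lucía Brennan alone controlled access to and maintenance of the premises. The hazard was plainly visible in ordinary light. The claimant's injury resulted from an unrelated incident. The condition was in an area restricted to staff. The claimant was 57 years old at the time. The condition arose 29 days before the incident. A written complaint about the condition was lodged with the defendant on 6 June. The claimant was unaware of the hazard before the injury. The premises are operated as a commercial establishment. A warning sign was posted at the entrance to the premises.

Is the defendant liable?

No — not liable.

(a) exclusive control — satisfied.
(b) public area — not met.
So (1) is not satisfied (T AND F).
(i) no signage posted — not met.
(ii) no assumed risk — met.
So (a) is satisfied (F OR T).
(A) commercial use — met.
(B) not open/obvious — fails.
(i): T AND F → false.
(ii) not (complaint lodged) — fails.
(iii) during posted hours — not satisfied.
(b): F OR F OR F → false.
(c) not (proximate cause) — met.
(2): T AND F AND T → false.
(a) consent to enter — holds.
(i) no remedial action — fails.
(ii) entrant a minor — not satisfied.
So (b) is not satisfied (F OR F).
(3) = T AND F = false.
Overall: F OR F OR F → false.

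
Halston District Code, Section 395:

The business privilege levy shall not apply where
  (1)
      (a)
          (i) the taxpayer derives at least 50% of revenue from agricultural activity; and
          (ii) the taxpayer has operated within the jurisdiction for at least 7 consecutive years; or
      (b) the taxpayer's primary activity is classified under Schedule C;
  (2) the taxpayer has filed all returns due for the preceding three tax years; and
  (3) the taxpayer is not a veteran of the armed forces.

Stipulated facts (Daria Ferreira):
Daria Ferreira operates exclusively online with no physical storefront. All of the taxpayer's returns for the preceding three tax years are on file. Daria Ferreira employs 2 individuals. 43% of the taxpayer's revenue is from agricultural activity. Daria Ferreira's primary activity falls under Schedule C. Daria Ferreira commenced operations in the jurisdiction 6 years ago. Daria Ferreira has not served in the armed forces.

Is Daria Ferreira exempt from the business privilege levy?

(i) ≥50% agricultural — not met.
(ii) ≥ 7 yrs in jurisdiction — not met.
So (a) is not satisfied (F AND F).
(b) Schedule C activity — satisfied.
(1): F OR T → true.
(2) returns current — satisfied.
(3) not (veteran) — satisfied.
So Overall is satisfied (T AND T AND T).

Yes — exempt.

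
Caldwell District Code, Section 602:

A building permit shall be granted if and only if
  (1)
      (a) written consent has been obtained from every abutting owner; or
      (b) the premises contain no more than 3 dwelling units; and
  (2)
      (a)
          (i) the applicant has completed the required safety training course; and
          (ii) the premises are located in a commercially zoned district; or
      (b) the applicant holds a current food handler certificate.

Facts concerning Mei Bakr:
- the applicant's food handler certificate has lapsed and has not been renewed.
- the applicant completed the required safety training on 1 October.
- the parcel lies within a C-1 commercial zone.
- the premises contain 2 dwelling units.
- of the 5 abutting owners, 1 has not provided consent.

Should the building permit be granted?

Yes — granted.

(a) all abutters consent — fails.
(b) ≤ 3 units — holds.
(1): F OR T → true.
(i) safety training — holds.
(ii) commercially zoned — satisfied.
(a) = T AND T = true.
(b) food handler cert. — not met.
(2) = T OR F = true.
Overall: T AND T → true.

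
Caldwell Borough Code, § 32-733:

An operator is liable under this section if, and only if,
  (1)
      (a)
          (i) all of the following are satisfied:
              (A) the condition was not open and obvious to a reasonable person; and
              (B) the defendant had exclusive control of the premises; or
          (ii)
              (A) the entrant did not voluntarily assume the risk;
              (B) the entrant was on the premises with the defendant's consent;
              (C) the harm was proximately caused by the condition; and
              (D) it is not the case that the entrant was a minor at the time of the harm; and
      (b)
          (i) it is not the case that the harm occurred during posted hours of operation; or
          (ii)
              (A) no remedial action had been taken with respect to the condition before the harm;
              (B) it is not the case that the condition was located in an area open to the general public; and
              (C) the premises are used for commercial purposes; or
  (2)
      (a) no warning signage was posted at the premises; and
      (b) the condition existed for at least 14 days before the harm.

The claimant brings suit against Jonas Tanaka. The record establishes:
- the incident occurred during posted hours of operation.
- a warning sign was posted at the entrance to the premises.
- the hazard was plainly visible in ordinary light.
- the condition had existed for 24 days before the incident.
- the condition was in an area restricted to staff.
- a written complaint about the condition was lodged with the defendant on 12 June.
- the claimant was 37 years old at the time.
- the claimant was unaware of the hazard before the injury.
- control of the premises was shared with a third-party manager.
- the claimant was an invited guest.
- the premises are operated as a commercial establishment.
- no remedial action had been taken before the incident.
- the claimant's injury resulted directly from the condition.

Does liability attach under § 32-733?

(A) not open/obvious — not satisfied.
(B) exclusive control — fails.
(i): F AND F → false.
(A) no assumed risk — satisfied.
(B) consent to enter — holds.
(C) proximate cause — satisfied.
(D) not (entrant a minor) — holds.
(ii) = T AND T AND T AND T = true.
(a) = F OR T = true.
(i) not (during posted hours) — fails.
(A) no remedial action — met.
(B) not (public area) — satisfied.
(C) commercial use — met.
(ii) = T AND T AND T = true.
So (b) is satisfied (F OR T).
(1): T AND T → true.
(a) no signage posted — not met.
(b) condition ≥14 days old — met.
(2) = F AND T = false.
Overall = T OR F = true.

Yes — liable.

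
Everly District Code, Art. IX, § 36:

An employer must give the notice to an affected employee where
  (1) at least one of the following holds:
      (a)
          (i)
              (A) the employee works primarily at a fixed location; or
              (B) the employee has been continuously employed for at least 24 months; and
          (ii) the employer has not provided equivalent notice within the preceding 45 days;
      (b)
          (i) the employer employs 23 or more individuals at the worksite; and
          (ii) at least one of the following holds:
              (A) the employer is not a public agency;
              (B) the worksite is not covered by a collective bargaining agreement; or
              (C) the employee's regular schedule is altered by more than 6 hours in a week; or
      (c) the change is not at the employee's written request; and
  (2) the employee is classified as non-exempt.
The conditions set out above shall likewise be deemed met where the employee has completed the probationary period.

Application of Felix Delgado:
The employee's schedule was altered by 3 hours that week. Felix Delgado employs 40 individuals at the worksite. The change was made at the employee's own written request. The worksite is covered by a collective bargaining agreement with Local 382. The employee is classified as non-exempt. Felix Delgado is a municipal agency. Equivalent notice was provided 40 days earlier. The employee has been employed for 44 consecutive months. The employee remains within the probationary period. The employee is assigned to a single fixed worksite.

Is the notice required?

No — not required.

(A) fixed location — holds.
(B) tenure ≥ 24 mo. — holds.
(i) = T OR T = true.
(ii) no recent notice — not satisfied.
So (a) is not satisfied (T AND F).
(i) ≥ 23 at site — holds.
(A) not (public agency) — not satisfied.
(B) no CBA — fails.
(C) schedule shift > 6h — fails.
(ii) = F OR F OR F = false.
So (b) is not satisfied (T AND F).
(c) not employee-requested — fails.
(1) = F OR F OR F = false.
(2) non-exempt — holds.
Overall: F AND T → false.
Exception (past probation) — not satisfied.
Result: main false OR exception false → false.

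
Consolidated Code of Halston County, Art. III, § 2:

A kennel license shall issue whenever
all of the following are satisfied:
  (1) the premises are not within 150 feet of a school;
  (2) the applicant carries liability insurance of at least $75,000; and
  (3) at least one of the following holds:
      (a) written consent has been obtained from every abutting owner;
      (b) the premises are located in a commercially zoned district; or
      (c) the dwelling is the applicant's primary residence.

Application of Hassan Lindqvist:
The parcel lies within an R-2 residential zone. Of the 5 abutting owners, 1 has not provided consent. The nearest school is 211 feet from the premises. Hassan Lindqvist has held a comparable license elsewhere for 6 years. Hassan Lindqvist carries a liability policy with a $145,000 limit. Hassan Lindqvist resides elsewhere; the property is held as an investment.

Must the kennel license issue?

(1) ≥150 ft from school — satisfied.
(2) insurance ≥ $75,000 — holds.
(a) all abutters consent — not met.
(b) commercially zoned — not satisfied.
(c) primary residence — not met.
(3): F OR F OR F → false.
Overall = T AND T AND F = false.

No — denied.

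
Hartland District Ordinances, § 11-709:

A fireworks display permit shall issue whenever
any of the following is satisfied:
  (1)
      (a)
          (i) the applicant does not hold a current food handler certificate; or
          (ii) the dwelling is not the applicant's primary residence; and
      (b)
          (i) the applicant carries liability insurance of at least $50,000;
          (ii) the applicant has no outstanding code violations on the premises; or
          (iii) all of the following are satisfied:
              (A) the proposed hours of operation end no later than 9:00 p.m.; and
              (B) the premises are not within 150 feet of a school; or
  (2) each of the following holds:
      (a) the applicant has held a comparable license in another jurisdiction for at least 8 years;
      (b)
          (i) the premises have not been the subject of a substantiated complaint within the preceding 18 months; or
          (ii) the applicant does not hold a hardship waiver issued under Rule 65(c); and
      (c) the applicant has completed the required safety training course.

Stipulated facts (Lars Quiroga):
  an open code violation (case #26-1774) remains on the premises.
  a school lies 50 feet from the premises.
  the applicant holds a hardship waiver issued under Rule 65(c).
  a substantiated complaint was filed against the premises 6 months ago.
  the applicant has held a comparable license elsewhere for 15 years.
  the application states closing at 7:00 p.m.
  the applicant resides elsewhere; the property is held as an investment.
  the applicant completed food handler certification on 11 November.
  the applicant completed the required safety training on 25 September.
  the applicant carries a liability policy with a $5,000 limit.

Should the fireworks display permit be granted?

(i) not (food handler cert.) — not met.
(ii) not (primary residence) — satisfied.
(a) = F OR T = true.
(i) insurance ≥ $50,000 — not satisfied.
(ii) no code violations — not met.
(A) closes by 9 p.m. — holds.
(B) ≥150 ft from school — not met.
(iii): T AND F → false.
(b): F OR F OR F → false.
(1): T AND F → false.
(a) prior license ≥ 8 yr — satisfied.
(i) no complaint in 18 mo. — not satisfied.
(ii) not (hardship waiver) — fails.
(b) = F OR F = false.
(c) safety training — met.
(2): T AND F AND T → false.
Overall = F OR F = false.

No — denied.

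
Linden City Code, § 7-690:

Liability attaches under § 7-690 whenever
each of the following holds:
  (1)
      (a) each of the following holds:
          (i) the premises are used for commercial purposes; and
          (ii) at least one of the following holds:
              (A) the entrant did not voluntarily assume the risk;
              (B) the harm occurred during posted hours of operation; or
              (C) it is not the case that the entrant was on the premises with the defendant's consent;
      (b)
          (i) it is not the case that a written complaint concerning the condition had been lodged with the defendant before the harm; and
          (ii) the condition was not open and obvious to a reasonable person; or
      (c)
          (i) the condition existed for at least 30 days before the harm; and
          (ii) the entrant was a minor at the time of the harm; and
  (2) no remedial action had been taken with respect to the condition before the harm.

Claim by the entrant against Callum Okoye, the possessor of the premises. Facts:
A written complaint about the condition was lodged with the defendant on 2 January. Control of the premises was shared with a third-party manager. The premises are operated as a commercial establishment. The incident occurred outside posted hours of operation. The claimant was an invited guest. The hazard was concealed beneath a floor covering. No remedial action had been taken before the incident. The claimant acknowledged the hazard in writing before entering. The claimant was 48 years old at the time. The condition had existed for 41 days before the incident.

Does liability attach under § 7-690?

No — not liable.

(i) commercial use — holds.
(A) no assumed risk — not met.
(B) during posted hours — not satisfied.
(C) not (consent to enter) — not satisfied.
(ii): F OR F OR F → false.
(a) = T AND F = false.
(i) not (complaint lodged) — not met.
(ii) not open/obvious — satisfied.
So (b) is not satisfied (F AND T).
(i) condition ≥30 days old — holds.
(ii) entrant a minor — not met.
(c): T AND F → false.
(1) = F OR F OR F = false.
(2) no remedial action — holds.
So Overall is not satisfied (F AND T).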